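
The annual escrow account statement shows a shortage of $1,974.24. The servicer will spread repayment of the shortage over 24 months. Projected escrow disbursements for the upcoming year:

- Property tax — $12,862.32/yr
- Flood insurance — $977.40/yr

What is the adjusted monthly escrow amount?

$1,235.57

Property tax: $12,862.32
Flood insurance: $977.40
Total per year = $13,839.72
Monthly escrow = $13,839.72 / 12 = $1,153.31
Shortage per month = $1,974.24 ÷ 24 = $82.26
Adjusted monthly = $1,153.31 + $82.26 = $1,235.57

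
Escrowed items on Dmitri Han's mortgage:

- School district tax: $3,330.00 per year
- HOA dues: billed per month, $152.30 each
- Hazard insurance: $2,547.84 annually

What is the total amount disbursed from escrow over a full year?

School district tax = $3,330.00
HOA dues = $152.30 × 12 = $1,827.60
Hazard insurance = $2,547.84
Annual escrow total = $3,330.00 + $1,827.60 + $2,547.84 = $7,705.44

$7,705.44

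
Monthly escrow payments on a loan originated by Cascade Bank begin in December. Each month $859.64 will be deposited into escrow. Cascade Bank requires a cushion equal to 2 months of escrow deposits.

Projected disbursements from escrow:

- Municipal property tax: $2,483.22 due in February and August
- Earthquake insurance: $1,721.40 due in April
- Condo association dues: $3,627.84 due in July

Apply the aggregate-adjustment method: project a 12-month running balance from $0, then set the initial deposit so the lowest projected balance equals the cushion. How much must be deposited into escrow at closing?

$4,298.20

Cushion = 2 × $859.64 = $1,719.28
Trial balance (start $0, +$859.64 each month, − disbursements):
  Dec: +$859.64 → $859.64
  Jan: +$859.64 → $1,719.28
  Feb: +$859.64 − $2,483.22 → $95.70
  Mar: +$859.64 → $955.34
  Apr: +$859.64 − $1,721.40 → $93.58
  May: +$859.64 → $953.22
  Jun: +$859.64 → $1,812.86
  Jul: +$859.64 − $3,627.84 → -$955.34
  Aug: +$859.64 − $2,483.22 → -$2,578.92
  Sep: +$859.64 → -$1,719.28
  Oct: +$859.64 → -$859.64
  Nov: +$859.64 → $0.00
Lowest trial balance = -$2,578.92 (Aug)
Initial deposit = cushion − low point = $1,719.28 − (-$2,578.92) = $4,298.20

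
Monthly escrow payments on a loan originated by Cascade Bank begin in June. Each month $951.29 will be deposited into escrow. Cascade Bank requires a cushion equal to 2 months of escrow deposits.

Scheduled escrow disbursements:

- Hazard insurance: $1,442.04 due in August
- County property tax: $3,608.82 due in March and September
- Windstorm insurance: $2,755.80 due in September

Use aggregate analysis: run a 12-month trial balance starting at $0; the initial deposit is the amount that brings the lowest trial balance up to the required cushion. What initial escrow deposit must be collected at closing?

Cushion = 2 × $951.29 = $1,902.58
Trial balance (start $0, +$951.29 each month, − disbursements):
  Jun: +$951.29 → $951.29
  Jul: +$951.29 → $1,902.58
  Aug: +$951.29 − $1,442.04 → $1,411.83
  Sep: +$951.29 − $6,364.62 → -$4,001.50
  Oct: +$951.29 → -$3,050.21
  Nov: +$951.29 → -$2,098.92
  Dec: +$951.29 → -$1,147.63
  Jan: +$951.29 → -$196.34
  Feb: +$951.29 → $754.95
  Mar: +$951.29 − $3,608.82 → -$1,902.58
  Apr: +$951.29 → -$951.29
  May: +$951.29 → $0.00
Lowest trial balance = -$4,001.50 (Sep)
Initial deposit = cushion − low point = $1,902.58 − (-$4,001.50) = $5,904.08

$5,904.08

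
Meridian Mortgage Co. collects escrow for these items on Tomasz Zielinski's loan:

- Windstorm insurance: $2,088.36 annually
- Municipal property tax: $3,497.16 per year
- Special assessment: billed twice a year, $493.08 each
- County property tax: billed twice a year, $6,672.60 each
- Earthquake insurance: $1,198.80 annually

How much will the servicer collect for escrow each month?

$1,759.64

Windstorm insurance — $2,088.36 annually
Municipal property tax — $3,497.16 annually
Special assessment — $493.08 × 2 = $986.16 annually
County property tax — $6,672.60 × 2 = $13,345.20 annually
Earthquake insurance — $1,198.80 annually
Combined annual = $21,115.68
Monthly = $21,115.68 ÷ 12 = $1,759.64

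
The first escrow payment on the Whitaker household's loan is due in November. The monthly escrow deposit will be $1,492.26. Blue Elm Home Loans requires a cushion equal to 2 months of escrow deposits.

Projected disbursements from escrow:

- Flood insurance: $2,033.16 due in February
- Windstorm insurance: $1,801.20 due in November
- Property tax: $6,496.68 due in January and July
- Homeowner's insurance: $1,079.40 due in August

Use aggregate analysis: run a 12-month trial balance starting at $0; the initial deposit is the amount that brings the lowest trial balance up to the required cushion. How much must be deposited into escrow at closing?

$7,346.52

Cushion = 2 × $1,492.26 = $2,984.52
Trial balance (start $0, +$1,492.26 each month, − disbursements):
  Nov: +$1,492.26 − $1,801.20 → -$308.94
  Dec: +$1,492.26 → $1,183.32
  Jan: +$1,492.26 − $6,496.68 → -$3,821.10
  Feb: +$1,492.26 − $2,033.16 → -$4,362.00
  Mar: +$1,492.26 → -$2,869.74
  Apr: +$1,492.26 → -$1,377.48
  May: +$1,492.26 → $114.78
  Jun: +$1,492.26 → $1,607.04
  Jul: +$1,492.26 − $6,496.68 → -$3,397.38
  Aug: +$1,492.26 − $1,079.40 → -$2,984.52
  Sep: +$1,492.26 → -$1,492.26
  Oct: +$1,492.26 → $0.00
Lowest trial balance = -$4,362.00 (Feb)
Initial deposit = cushion − low point = $2,984.52 − (-$4,362.00) = $7,346.52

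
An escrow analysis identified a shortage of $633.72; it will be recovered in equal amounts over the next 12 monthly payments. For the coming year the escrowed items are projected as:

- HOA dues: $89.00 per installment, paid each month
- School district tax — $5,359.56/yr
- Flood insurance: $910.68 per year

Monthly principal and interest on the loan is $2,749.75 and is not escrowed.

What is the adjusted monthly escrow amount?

$664.33

HOA dues — $89.00 × 12 = $1,068.00 per year
School district tax — $5,359.56 per year
Flood insurance — $910.68 per year
Total per year = $1,068.00 + $5,359.56 + $910.68 = $7,338.24
Monthly = $7,338.24 ÷ 12 = $611.52
Monthly shortage recovery: $633.72 / 12 = $52.81
New monthly escrow = $611.52 + $52.81 = $664.33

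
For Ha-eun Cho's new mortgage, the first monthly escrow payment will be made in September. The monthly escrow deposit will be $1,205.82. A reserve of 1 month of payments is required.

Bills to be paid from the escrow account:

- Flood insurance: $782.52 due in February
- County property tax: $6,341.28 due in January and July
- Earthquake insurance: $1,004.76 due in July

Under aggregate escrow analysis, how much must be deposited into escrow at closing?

$2,411.64

Cushion = 1 × $1,205.82 = $1,205.82
Trial balance (start $0, +$1,205.82 each month, − disbursements):
  Sep: +$1,205.82 → $1,205.82
  Oct: +$1,205.82 → $2,411.64
  Nov: +$1,205.82 → $3,617.46
  Dec: +$1,205.82 → $4,823.28
  Jan: +$1,205.82 − $6,341.28 → -$312.18
  Feb: +$1,205.82 − $782.52 → $111.12
  Mar: +$1,205.82 → $1,316.94
  Apr: +$1,205.82 → $2,522.76
  May: +$1,205.82 → $3,728.58
  Jun: +$1,205.82 → $4,934.40
  Jul: +$1,205.82 − $7,346.04 → -$1,205.82
  Aug: +$1,205.82 → $0.00
Lowest trial balance = -$1,205.82 (Jul)
Initial deposit = cushion − low point = $1,205.82 − (-$1,205.82) = $2,411.64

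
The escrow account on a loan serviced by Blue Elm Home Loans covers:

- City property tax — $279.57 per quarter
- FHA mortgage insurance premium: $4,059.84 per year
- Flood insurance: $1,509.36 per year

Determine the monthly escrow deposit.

City property tax — $279.57 × 4 = $1,118.28 annually
FHA mortgage insurance premium — $4,059.84 annually
Flood insurance — $1,509.36 annually
Total per year = $1,118.28 + $4,059.84 + $1,509.36 = $6,687.48
Monthly = $6,687.48 / 12 = $557.29

$557.29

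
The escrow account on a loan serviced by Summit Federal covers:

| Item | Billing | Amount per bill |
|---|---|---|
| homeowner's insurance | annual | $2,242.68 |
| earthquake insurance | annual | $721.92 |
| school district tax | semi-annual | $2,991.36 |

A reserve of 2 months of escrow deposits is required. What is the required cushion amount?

$1,491.22

Homeowner's insurance = $2,242.68
Earthquake insurance = $721.92
School district tax = $2,991.36 × 2 = $5,982.72
Total annual escrow = $2,242.68 + $721.92 + $5,982.72 = $8,947.32
Monthly escrow = $8,947.32 ÷ 12 = $745.61
Reserve = 2 × $745.61 = $1,491.22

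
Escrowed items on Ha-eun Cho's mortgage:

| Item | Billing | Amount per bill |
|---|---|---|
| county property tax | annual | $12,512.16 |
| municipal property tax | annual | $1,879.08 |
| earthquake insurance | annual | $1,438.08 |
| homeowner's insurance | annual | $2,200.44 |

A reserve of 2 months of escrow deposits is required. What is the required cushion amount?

$3,004.96

County property tax = $12,512.16 annually
Municipal property tax = $1,879.08 annually
Earthquake insurance = $1,438.08 annually
Homeowner's insurance = $2,200.44 annually
Yearly total = $18,029.76
Base monthly escrow = $18,029.76 / 12 = $1,502.48
Required cushion = 2 × $1,502.48 = $3,004.96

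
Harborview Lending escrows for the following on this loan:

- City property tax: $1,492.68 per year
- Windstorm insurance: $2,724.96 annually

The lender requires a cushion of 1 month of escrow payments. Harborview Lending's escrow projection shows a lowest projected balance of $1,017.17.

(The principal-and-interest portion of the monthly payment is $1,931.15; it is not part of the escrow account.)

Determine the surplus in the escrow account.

$665.70

City property tax: $1,492.68
Windstorm insurance: $2,724.96
Total per year = $1,492.68 + $2,724.96 = $4,217.64
Base monthly escrow = $4,217.64 / 12 = $351.47
Cushion = 1 × $351.47 = $351.47
Surplus = $1,017.17 − $351.47 = $665.70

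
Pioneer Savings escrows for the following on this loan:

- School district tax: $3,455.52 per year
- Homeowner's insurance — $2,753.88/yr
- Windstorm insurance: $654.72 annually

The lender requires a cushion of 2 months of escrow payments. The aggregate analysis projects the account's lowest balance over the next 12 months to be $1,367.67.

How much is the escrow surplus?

$223.65

School district tax = $3,455.52 per year
Homeowner's insurance = $2,753.88 per year
Windstorm insurance = $654.72 per year
Yearly total = $6,864.12
Monthly escrow = $6,864.12 ÷ 12 = $572.01
Required cushion = 2 × $572.01 = $1,144.02
Excess over cushion: $1,367.67 − $1,144.02 = $223.65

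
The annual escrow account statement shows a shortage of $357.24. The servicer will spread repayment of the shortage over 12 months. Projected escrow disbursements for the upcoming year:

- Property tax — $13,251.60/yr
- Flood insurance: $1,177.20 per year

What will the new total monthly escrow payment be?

$1,232.17

Property tax — $13,251.60
Flood insurance — $1,177.20
Combined annual = $14,428.80
Monthly escrow = $14,428.80 / 12 = $1,202.40
Monthly shortage recovery: $357.24 / 12 = $29.77
Adjusted monthly = $1,202.40 + $29.77 = $1,232.17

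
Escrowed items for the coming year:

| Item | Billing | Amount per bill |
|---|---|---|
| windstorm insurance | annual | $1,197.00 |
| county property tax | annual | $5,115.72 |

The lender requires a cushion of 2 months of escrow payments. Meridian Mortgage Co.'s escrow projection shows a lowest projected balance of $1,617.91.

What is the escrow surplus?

$565.79

Windstorm insurance = $1,197.00
County property tax = $5,115.72
Yearly total = $1,197.00 + $5,115.72 = $6,312.72
Monthly escrow = $6,312.72 ÷ 12 = $526.06
Required reserve = 2 × $526.06 = $1,052.12
Excess over cushion: $1,617.91 − $1,052.12 = $565.79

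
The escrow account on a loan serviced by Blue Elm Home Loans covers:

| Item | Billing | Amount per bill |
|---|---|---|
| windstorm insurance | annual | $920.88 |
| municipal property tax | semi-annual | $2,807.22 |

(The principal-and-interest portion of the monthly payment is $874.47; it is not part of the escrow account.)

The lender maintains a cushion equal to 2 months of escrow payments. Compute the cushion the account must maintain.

Windstorm insurance: $920.88 per year
Municipal property tax: $2,807.22 × 2 = $5,614.44 per year
Combined annual = $920.88 + $5,614.44 = $6,535.32
Monthly = $6,535.32 / 12 = $544.61
Cushion = 2 × $544.61 = $1,089.22

$1,089.22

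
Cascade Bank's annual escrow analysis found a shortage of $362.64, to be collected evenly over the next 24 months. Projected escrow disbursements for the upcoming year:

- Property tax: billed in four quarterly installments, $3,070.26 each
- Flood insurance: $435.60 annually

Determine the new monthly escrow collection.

$1,074.83

Property tax: $3,070.26 × 4 = $12,281.04 annually
Flood insurance: $435.60 annually
Annual escrow total = $12,716.64
Monthly escrow = $12,716.64 / 12 = $1,059.72
Monthly shortage recovery: $362.64 ÷ 24 = $15.11
Adjusted monthly = $1,059.72 + $15.11 = $1,074.83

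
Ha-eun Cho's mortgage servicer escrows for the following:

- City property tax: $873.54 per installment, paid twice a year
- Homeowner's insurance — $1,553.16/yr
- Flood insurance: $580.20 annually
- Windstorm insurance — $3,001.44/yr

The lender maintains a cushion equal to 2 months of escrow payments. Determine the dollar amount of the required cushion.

City property tax: $873.54 × 2 = $1,747.08 annually
Homeowner's insurance: $1,553.16 annually
Flood insurance: $580.20 annually
Windstorm insurance: $3,001.44 annually
Total annual escrow = $6,881.88
Monthly = $6,881.88 / 12 = $573.49
Required cushion = 2 × $573.49 = $1,146.98

$1,146.98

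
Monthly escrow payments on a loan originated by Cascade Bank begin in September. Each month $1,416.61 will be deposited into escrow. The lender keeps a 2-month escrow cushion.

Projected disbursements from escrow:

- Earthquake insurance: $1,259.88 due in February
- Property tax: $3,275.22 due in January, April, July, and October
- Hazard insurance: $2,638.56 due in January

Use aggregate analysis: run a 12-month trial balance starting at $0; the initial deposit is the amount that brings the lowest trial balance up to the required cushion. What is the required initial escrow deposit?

$5,224.44

Cushion = 2 × $1,416.61 = $2,833.22
Trial balance (start $0, +$1,416.61 each month, − disbursements):
  Sep: +$1,416.61 → $1,416.61
  Oct: +$1,416.61 − $3,275.22 → -$442.00
  Nov: +$1,416.61 → $974.61
  Dec: +$1,416.61 → $2,391.22
  Jan: +$1,416.61 − $5,913.78 → -$2,105.95
  Feb: +$1,416.61 − $1,259.88 → -$1,949.22
  Mar: +$1,416.61 → -$532.61
  Apr: +$1,416.61 − $3,275.22 → -$2,391.22
  May: +$1,416.61 → -$974.61
  Jun: +$1,416.61 → $442.00
  Jul: +$1,416.61 − $3,275.22 → -$1,416.61
  Aug: +$1,416.61 → $0.00
Lowest trial balance = -$2,391.22 (Apr)
Initial deposit = cushion − low point = $2,833.22 − (-$2,391.22) = $5,224.44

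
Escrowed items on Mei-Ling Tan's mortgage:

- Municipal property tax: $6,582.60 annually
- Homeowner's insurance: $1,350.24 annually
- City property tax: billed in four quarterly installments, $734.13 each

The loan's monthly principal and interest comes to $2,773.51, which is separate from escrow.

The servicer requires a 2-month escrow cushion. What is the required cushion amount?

Municipal property tax — $6,582.60
Homeowner's insurance — $1,350.24
City property tax — $734.13 × 4 = $2,936.52
Annual escrow total = $10,869.36
Per month = $10,869.36 ÷ 12 = $905.78
Cushion = 2 × $905.78 = $1,811.56

$1,811.56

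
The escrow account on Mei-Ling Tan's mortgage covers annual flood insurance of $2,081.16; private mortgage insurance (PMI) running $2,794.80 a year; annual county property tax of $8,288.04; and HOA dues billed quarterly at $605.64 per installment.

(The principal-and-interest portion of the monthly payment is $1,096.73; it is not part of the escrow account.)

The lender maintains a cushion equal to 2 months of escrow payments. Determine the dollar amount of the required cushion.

Flood insurance: $2,081.16 annually
Private mortgage insurance (PMI): $2,794.80 annually
County property tax: $8,288.04 annually
HOA dues: $605.64 × 4 = $2,422.56 annually
Total annual escrow = $2,081.16 + $2,794.80 + $8,288.04 + $2,422.56 = $15,586.56
Monthly escrow = $15,586.56 / 12 = $1,298.88
Reserve = 2 × $1,298.88 = $2,597.76

$2,597.76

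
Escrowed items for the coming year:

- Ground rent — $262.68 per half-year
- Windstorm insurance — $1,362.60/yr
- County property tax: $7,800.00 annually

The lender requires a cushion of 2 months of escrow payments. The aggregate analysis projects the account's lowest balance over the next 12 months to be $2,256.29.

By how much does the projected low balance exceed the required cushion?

$641.63

Ground rent — $262.68 × 2 = $525.36/yr
Windstorm insurance — $1,362.60/yr
County property tax — $7,800.00/yr
Yearly total = $525.36 + $1,362.60 + $7,800.00 = $9,687.96
Monthly escrow = $9,687.96 / 12 = $807.33
Required cushion = 2 × $807.33 = $1,614.66
Surplus = $2,256.29 − $1,614.66 = $641.63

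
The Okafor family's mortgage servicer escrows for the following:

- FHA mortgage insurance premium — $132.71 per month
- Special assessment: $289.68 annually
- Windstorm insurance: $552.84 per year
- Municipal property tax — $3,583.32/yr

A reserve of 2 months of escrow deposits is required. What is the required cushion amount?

FHA mortgage insurance premium = $132.71 × 12 = $1,592.52
Special assessment = $289.68
Windstorm insurance = $552.84
Municipal property tax = $3,583.32
Annual escrow total = $1,592.52 + $289.68 + $552.84 + $3,583.32 = $6,018.36
Base monthly escrow = $6,018.36 ÷ 12 = $501.53
Reserve = 2 × $501.53 = $1,003.06

$1,003.06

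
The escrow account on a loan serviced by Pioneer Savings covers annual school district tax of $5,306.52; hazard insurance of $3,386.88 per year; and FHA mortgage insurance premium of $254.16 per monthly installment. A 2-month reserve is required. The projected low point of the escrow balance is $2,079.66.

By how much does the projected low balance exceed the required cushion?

School district tax: $5,306.52/yr
Hazard insurance: $3,386.88/yr
FHA mortgage insurance premium: $254.16 × 12 = $3,049.92/yr
Total per year = $5,306.52 + $3,386.88 + $3,049.92 = $11,743.32
Base monthly escrow = $11,743.32 / 12 = $978.61
Cushion = 2 × $978.61 = $1,957.22
Surplus = $2,079.66 − $1,957.22 = $122.44

$122.44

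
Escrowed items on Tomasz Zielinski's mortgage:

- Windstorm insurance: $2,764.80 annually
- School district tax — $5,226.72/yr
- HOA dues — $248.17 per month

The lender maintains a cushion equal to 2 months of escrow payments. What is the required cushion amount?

Windstorm insurance = $2,764.80 annually
School district tax = $5,226.72 annually
HOA dues = $248.17 × 12 = $2,978.04 annually
Annual escrow total = $2,764.80 + $5,226.72 + $2,978.04 = $10,969.56
Base monthly escrow = $10,969.56 ÷ 12 = $914.13
Cushion = 2 × $914.13 = $1,828.26

$1,828.26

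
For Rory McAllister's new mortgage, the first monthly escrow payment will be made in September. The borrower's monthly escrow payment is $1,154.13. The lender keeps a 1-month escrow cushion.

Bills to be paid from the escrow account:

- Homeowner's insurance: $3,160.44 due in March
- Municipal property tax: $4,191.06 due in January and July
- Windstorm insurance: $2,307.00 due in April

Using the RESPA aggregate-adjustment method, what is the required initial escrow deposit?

$2,308.26

Cushion = 1 × $1,154.13 = $1,154.13
Trial balance (start $0, +$1,154.13 each month, − disbursements):
  Sep: +$1,154.13 → $1,154.13
  Oct: +$1,154.13 → $2,308.26
  Nov: +$1,154.13 → $3,462.39
  Dec: +$1,154.13 → $4,616.52
  Jan: +$1,154.13 − $4,191.06 → $1,579.59
  Feb: +$1,154.13 → $2,733.72
  Mar: +$1,154.13 − $3,160.44 → $727.41
  Apr: +$1,154.13 − $2,307.00 → -$425.46
  May: +$1,154.13 → $728.67
  Jun: +$1,154.13 → $1,882.80
  Jul: +$1,154.13 − $4,191.06 → -$1,154.13
  Aug: +$1,154.13 → $0.00
Lowest trial balance = -$1,154.13 (Jul)
Initial deposit = cushion − low point = $1,154.13 − (-$1,154.13) = $2,308.26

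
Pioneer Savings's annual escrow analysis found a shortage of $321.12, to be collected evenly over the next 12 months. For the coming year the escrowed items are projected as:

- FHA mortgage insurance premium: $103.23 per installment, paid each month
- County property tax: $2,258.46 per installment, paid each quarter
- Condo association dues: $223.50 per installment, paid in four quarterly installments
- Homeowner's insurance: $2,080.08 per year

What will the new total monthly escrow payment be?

$1,130.65

FHA mortgage insurance premium = $103.23 × 12 = $1,238.76
County property tax = $2,258.46 × 4 = $9,033.84
Condo association dues = $223.50 × 4 = $894.00
Homeowner's insurance = $2,080.08
Combined annual = $1,238.76 + $9,033.84 + $894.00 + $2,080.08 = $13,246.68
Base monthly escrow = $13,246.68 ÷ 12 = $1,103.89
Monthly shortage recovery: $321.12 ÷ 12 = $26.76
New monthly escrow = $1,103.89 + $26.76 = $1,130.65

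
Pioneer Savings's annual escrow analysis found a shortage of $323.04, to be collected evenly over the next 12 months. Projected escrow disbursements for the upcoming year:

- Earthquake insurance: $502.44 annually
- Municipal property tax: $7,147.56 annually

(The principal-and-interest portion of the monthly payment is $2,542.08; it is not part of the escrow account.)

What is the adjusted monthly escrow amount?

Earthquake insurance — $502.44 annually
Municipal property tax — $7,147.56 annually
Annual escrow total = $502.44 + $7,147.56 = $7,650.00
Base monthly escrow = $7,650.00 / 12 = $637.50
Shortage spread = $323.04 / 12 = $26.92/mo
Adjusted monthly = $637.50 + $26.92 = $664.42

$664.42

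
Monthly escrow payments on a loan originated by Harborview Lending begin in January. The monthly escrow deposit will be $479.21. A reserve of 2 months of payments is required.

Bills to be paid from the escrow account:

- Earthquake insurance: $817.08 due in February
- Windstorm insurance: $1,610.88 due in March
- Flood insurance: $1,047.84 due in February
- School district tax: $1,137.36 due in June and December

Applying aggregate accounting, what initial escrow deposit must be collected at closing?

Cushion = 2 × $479.21 = $958.42
Trial balance (start $0, +$479.21 each month, − disbursements):
  Jan: +$479.21 → $479.21
  Feb: +$479.21 − $1,864.92 → -$906.50
  Mar: +$479.21 − $1,610.88 → -$2,038.17
  Apr: +$479.21 → -$1,558.96
  May: +$479.21 → -$1,079.75
  Jun: +$479.21 − $1,137.36 → -$1,737.90
  Jul: +$479.21 → -$1,258.69
  Aug: +$479.21 → -$779.48
  Sep: +$479.21 → -$300.27
  Oct: +$479.21 → $178.94
  Nov: +$479.21 → $658.15
  Dec: +$479.21 − $1,137.36 → $0.00
Lowest trial balance = -$2,038.17 (Mar)
Initial deposit = cushion − low point = $958.42 − (-$2,038.17) = $2,996.59

$2,996.59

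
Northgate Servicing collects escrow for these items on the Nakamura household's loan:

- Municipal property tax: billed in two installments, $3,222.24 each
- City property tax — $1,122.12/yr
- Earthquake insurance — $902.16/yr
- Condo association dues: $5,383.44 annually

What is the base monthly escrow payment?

$1,154.35

Municipal property tax = $3,222.24 × 2 = $6,444.48 annually
City property tax = $1,122.12 annually
Earthquake insurance = $902.16 annually
Condo association dues = $5,383.44 annually
Total annual escrow = $13,852.20
Per month = $13,852.20 ÷ 12 = $1,154.35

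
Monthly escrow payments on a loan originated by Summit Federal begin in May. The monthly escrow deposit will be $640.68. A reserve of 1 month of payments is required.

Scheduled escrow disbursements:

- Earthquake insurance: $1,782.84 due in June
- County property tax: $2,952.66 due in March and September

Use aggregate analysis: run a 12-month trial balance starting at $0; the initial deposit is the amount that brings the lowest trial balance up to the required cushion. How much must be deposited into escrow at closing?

Cushion = 1 × $640.68 = $640.68
Trial balance (start $0, +$640.68 each month, − disbursements):
  May: +$640.68 → $640.68
  Jun: +$640.68 − $1,782.84 → -$501.48
  Jul: +$640.68 → $139.20
  Aug: +$640.68 → $779.88
  Sep: +$640.68 − $2,952.66 → -$1,532.10
  Oct: +$640.68 → -$891.42
  Nov: +$640.68 → -$250.74
  Dec: +$640.68 → $389.94
  Jan: +$640.68 → $1,030.62
  Feb: +$640.68 → $1,671.30
  Mar: +$640.68 − $2,952.66 → -$640.68
  Apr: +$640.68 → $0.00
Lowest trial balance = -$1,532.10 (Sep)
Initial deposit = cushion − low point = $640.68 − (-$1,532.10) = $2,172.78

$2,172.78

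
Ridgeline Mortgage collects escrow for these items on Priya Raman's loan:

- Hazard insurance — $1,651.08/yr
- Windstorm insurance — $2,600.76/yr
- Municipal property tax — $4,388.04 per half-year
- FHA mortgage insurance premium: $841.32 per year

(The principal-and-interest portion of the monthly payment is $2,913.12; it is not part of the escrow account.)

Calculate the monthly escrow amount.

$1,155.77

Hazard insurance: $1,651.08 annually
Windstorm insurance: $2,600.76 annually
Municipal property tax: $4,388.04 × 2 = $8,776.08 annually
FHA mortgage insurance premium: $841.32 annually
Total annual escrow = $13,869.24
Monthly escrow = $13,869.24 ÷ 12 = $1,155.77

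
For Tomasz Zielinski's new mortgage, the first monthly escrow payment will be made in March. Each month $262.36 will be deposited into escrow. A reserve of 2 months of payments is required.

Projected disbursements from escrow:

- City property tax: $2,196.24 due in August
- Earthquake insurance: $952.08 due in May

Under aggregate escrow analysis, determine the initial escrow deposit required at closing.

$2,098.88

Cushion = 2 × $262.36 = $524.72
Trial balance (start $0, +$262.36 each month, − disbursements):
  Mar: +$262.36 → $262.36
  Apr: +$262.36 → $524.72
  May: +$262.36 − $952.08 → -$165.00
  Jun: +$262.36 → $97.36
  Jul: +$262.36 → $359.72
  Aug: +$262.36 − $2,196.24 → -$1,574.16
  Sep: +$262.36 → -$1,311.80
  Oct: +$262.36 → -$1,049.44
  Nov: +$262.36 → -$787.08
  Dec: +$262.36 → -$524.72
  Jan: +$262.36 → -$262.36
  Feb: +$262.36 → $0.00
Lowest trial balance = -$1,574.16 (Aug)
Initial deposit = cushion − low point = $524.72 − (-$1,574.16) = $2,098.88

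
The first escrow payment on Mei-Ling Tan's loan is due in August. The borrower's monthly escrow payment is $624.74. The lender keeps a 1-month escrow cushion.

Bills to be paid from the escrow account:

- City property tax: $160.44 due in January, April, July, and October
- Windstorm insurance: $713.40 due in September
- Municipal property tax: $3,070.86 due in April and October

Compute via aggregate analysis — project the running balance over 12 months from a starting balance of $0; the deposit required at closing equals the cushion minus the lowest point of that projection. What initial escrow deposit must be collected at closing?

Cushion = 1 × $624.74 = $624.74
Trial balance (start $0, +$624.74 each month, − disbursements):
  Aug: +$624.74 → $624.74
  Sep: +$624.74 − $713.40 → $536.08
  Oct: +$624.74 − $3,231.30 → -$2,070.48
  Nov: +$624.74 → -$1,445.74
  Dec: +$624.74 → -$821.00
  Jan: +$624.74 − $160.44 → -$356.70
  Feb: +$624.74 → $268.04
  Mar: +$624.74 → $892.78
  Apr: +$624.74 − $3,231.30 → -$1,713.78
  May: +$624.74 → -$1,089.04
  Jun: +$624.74 → -$464.30
  Jul: +$624.74 − $160.44 → $0.00
Lowest trial balance = -$2,070.48 (Oct)
Initial deposit = cushion − low point = $624.74 − (-$2,070.48) = $2,695.22

$2,695.22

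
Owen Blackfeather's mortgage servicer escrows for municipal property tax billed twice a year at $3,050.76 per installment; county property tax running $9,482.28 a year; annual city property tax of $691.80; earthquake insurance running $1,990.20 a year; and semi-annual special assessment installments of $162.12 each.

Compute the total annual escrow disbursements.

Municipal property tax: $3,050.76 × 2 = $6,101.52/yr
County property tax: $9,482.28/yr
City property tax: $691.80/yr
Earthquake insurance: $1,990.20/yr
Special assessment: $162.12 × 2 = $324.24/yr
Yearly total = $6,101.52 + $9,482.28 + $691.80 + $1,990.20 + $324.24 = $18,590.04

$18,590.04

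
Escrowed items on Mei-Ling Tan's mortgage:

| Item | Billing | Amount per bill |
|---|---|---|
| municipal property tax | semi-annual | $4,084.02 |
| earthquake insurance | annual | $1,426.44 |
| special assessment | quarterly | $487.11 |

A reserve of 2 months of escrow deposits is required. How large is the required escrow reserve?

$1,923.82

Municipal property tax: $4,084.02 × 2 = $8,168.04/yr
Earthquake insurance: $1,426.44/yr
Special assessment: $487.11 × 4 = $1,948.44/yr
Total annual escrow = $8,168.04 + $1,426.44 + $1,948.44 = $11,542.92
Per month = $11,542.92 / 12 = $961.91
Required cushion = 2 × $961.91 = $1,923.82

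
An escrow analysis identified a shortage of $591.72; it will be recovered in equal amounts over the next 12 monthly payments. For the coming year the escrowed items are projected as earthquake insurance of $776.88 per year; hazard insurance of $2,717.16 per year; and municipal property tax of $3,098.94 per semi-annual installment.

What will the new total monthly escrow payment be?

Earthquake insurance: $776.88 annually
Hazard insurance: $2,717.16 annually
Municipal property tax: $3,098.94 × 2 = $6,197.88 annually
Annual escrow total = $9,691.92
Monthly = $9,691.92 / 12 = $807.66
Shortage per month = $591.72 ÷ 12 = $49.31
New monthly escrow = $807.66 + $49.31 = $856.97

$856.97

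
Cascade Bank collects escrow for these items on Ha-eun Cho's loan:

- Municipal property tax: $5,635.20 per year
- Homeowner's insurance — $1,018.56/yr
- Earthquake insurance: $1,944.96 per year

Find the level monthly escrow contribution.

$716.56

Municipal property tax = $5,635.20/yr
Homeowner's insurance = $1,018.56/yr
Earthquake insurance = $1,944.96/yr
Yearly total = $5,635.20 + $1,018.56 + $1,944.96 = $8,598.72
Monthly escrow = $8,598.72 ÷ 12 = $716.56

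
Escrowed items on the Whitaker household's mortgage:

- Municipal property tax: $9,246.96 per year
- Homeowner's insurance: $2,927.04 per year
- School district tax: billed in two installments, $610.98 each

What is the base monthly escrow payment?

$1,116.33

Municipal property tax = $9,246.96 annually
Homeowner's insurance = $2,927.04 annually
School district tax = $610.98 × 2 = $1,221.96 annually
Combined annual = $9,246.96 + $2,927.04 + $1,221.96 = $13,395.96
Base monthly escrow = $13,395.96 / 12 = $1,116.33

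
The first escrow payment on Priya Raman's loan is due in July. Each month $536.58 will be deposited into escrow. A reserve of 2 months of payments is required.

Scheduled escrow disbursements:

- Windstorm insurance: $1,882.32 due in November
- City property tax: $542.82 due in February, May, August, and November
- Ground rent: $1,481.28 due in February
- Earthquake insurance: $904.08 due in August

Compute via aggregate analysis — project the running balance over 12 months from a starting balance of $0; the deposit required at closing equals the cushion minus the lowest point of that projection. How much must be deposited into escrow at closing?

$2,676.66

Cushion = 2 × $536.58 = $1,073.16
Trial balance (start $0, +$536.58 each month, − disbursements):
  Jul: +$536.58 → $536.58
  Aug: +$536.58 − $1,446.90 → -$373.74
  Sep: +$536.58 → $162.84
  Oct: +$536.58 → $699.42
  Nov: +$536.58 − $2,425.14 → -$1,189.14
  Dec: +$536.58 → -$652.56
  Jan: +$536.58 → -$115.98
  Feb: +$536.58 − $2,024.10 → -$1,603.50
  Mar: +$536.58 → -$1,066.92
  Apr: +$536.58 → -$530.34
  May: +$536.58 − $542.82 → -$536.58
  Jun: +$536.58 → $0.00
Lowest trial balance = -$1,603.50 (Feb)
Initial deposit = cushion − low point = $1,073.16 − (-$1,603.50) = $2,676.66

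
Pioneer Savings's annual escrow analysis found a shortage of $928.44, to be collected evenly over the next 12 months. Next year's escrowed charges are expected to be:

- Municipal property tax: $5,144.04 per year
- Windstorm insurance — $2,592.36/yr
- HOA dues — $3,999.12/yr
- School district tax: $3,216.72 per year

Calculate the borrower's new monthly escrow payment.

Municipal property tax — $5,144.04/yr
Windstorm insurance — $2,592.36/yr
HOA dues — $3,999.12/yr
School district tax — $3,216.72/yr
Annual escrow total = $5,144.04 + $2,592.36 + $3,999.12 + $3,216.72 = $14,952.24
Base monthly escrow = $14,952.24 ÷ 12 = $1,246.02
Shortage spread = $928.44 / 12 = $77.37/mo
Adjusted monthly = $1,246.02 + $77.37 = $1,323.39

$1,323.39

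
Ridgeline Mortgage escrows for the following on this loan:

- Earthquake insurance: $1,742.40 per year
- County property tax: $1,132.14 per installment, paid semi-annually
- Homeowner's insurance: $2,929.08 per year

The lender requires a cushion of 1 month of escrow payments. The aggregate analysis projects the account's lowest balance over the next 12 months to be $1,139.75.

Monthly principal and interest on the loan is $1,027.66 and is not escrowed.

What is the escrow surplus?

$561.77

Earthquake insurance — $1,742.40 annually
County property tax — $1,132.14 × 2 = $2,264.28 annually
Homeowner's insurance — $2,929.08 annually
Total per year = $1,742.40 + $2,264.28 + $2,929.08 = $6,935.76
Monthly escrow = $6,935.76 ÷ 12 = $577.98
Required reserve = 1 × $577.98 = $577.98
Surplus = $1,139.75 − $577.98 = $561.77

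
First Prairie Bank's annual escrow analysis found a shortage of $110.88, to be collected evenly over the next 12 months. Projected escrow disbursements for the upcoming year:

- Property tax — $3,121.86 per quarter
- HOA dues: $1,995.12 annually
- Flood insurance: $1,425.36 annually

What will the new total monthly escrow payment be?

$1,334.90

Property tax: $3,121.86 × 4 = $12,487.44
HOA dues: $1,995.12
Flood insurance: $1,425.36
Yearly total = $12,487.44 + $1,995.12 + $1,425.36 = $15,907.92
Monthly escrow = $15,907.92 ÷ 12 = $1,325.66
Shortage spread = $110.88 / 12 = $9.24/mo
New monthly escrow = $1,325.66 + $9.24 = $1,334.90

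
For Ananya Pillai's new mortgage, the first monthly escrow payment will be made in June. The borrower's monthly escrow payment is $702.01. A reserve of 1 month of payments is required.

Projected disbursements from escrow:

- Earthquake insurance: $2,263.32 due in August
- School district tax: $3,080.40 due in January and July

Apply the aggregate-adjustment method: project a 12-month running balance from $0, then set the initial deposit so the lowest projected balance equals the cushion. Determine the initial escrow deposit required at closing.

$3,939.70

Cushion = 1 × $702.01 = $702.01
Trial balance (start $0, +$702.01 each month, − disbursements):
  Jun: +$702.01 → $702.01
  Jul: +$702.01 − $3,080.40 → -$1,676.38
  Aug: +$702.01 − $2,263.32 → -$3,237.69
  Sep: +$702.01 → -$2,535.68
  Oct: +$702.01 → -$1,833.67
  Nov: +$702.01 → -$1,131.66
  Dec: +$702.01 → -$429.65
  Jan: +$702.01 − $3,080.40 → -$2,808.04
  Feb: +$702.01 → -$2,106.03
  Mar: +$702.01 → -$1,404.02
  Apr: +$702.01 → -$702.01
  May: +$702.01 → $0.00
Lowest trial balance = -$3,237.69 (Aug)
Initial deposit = cushion − low point = $702.01 − (-$3,237.69) = $3,939.70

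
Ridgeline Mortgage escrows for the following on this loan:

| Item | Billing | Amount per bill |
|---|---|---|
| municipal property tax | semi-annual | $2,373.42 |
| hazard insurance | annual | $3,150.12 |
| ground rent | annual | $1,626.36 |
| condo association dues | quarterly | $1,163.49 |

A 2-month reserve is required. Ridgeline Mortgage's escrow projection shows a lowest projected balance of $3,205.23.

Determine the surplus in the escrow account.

$842.35

Municipal property tax: $2,373.42 × 2 = $4,746.84 per year
Hazard insurance: $3,150.12 per year
Ground rent: $1,626.36 per year
Condo association dues: $1,163.49 × 4 = $4,653.96 per year
Yearly total = $14,177.28
Per month = $14,177.28 ÷ 12 = $1,181.44
Required cushion = 2 × $1,181.44 = $2,362.88
Excess over cushion: $3,205.23 − $2,362.88 = $842.35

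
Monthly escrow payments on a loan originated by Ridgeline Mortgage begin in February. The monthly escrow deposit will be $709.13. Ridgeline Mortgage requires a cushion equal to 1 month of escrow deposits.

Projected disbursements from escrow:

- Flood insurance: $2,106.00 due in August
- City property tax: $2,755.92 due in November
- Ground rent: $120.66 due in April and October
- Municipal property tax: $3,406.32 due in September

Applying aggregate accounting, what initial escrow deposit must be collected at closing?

Cushion = 1 × $709.13 = $709.13
Trial balance (start $0, +$709.13 each month, − disbursements):
  Feb: +$709.13 → $709.13
  Mar: +$709.13 → $1,418.26
  Apr: +$709.13 − $120.66 → $2,006.73
  May: +$709.13 → $2,715.86
  Jun: +$709.13 → $3,424.99
  Jul: +$709.13 → $4,134.12
  Aug: +$709.13 − $2,106.00 → $2,737.25
  Sep: +$709.13 − $3,406.32 → $40.06
  Oct: +$709.13 − $120.66 → $628.53
  Nov: +$709.13 − $2,755.92 → -$1,418.26
  Dec: +$709.13 → -$709.13
  Jan: +$709.13 → $0.00
Lowest trial balance = -$1,418.26 (Nov)
Initial deposit = cushion − low point = $709.13 − (-$1,418.26) = $2,127.39

$2,127.39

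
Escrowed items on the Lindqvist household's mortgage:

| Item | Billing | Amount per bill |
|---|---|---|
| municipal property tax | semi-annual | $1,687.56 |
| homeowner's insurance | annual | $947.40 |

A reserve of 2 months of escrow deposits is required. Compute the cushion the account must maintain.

$720.42

Municipal property tax — $1,687.56 × 2 = $3,375.12/yr
Homeowner's insurance — $947.40/yr
Total per year = $4,322.52
Per month = $4,322.52 / 12 = $360.21
Reserve = 2 × $360.21 = $720.42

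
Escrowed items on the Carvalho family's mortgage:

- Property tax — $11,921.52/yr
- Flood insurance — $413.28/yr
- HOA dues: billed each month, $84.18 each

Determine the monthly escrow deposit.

Property tax — $11,921.52/yr
Flood insurance — $413.28/yr
HOA dues — $84.18 × 12 = $1,010.16/yr
Combined annual = $11,921.52 + $413.28 + $1,010.16 = $13,344.96
Monthly escrow = $13,344.96 ÷ 12 = $1,112.08

$1,112.08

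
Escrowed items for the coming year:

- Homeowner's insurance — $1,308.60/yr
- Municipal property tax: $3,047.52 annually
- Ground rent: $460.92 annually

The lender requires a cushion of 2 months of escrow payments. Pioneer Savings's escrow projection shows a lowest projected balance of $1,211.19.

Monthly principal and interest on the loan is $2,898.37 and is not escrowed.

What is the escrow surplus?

$408.35

Homeowner's insurance = $1,308.60/yr
Municipal property tax = $3,047.52/yr
Ground rent = $460.92/yr
Combined annual = $1,308.60 + $3,047.52 + $460.92 = $4,817.04
Monthly escrow = $4,817.04 / 12 = $401.42
Required reserve = 2 × $401.42 = $802.84
Excess over cushion: $1,211.19 − $802.84 = $408.35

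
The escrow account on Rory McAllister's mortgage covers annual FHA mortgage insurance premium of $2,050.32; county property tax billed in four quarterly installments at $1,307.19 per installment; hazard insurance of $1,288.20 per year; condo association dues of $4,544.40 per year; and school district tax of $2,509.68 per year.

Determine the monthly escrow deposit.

FHA mortgage insurance premium: $2,050.32 annually
County property tax: $1,307.19 × 4 = $5,228.76 annually
Hazard insurance: $1,288.20 annually
Condo association dues: $4,544.40 annually
School district tax: $2,509.68 annually
Total annual escrow = $15,621.36
Monthly = $15,621.36 / 12 = $1,301.78

$1,301.78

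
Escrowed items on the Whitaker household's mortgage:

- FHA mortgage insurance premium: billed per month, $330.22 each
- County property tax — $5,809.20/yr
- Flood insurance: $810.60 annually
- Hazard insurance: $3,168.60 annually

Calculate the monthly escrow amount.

$1,145.92

FHA mortgage insurance premium = $330.22 × 12 = $3,962.64 annually
County property tax = $5,809.20 annually
Flood insurance = $810.60 annually
Hazard insurance = $3,168.60 annually
Combined annual = $13,751.04
Monthly escrow = $13,751.04 / 12 = $1,145.92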